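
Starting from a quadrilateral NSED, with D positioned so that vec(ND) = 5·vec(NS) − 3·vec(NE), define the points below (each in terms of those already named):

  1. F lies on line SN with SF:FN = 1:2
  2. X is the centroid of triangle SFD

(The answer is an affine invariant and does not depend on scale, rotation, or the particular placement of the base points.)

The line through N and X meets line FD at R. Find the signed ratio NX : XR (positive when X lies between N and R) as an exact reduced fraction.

Set N = (0, 0), S = (1, 0), E = (0, 1), D = (5, -3); any affine frame gives the same invariant.
1. F lies on line SN with SF:FN = 1:2 ⇒ F = (2/3, 0)
2. X is the centroid of triangle SFD ⇒ X = (20/9, -1)
line NX meets FD at R = (40/21, -6/7)
X = N + t·(R−N) with t = 7/6, so NX:XR = 7/6:-1/6

NX:XR = -7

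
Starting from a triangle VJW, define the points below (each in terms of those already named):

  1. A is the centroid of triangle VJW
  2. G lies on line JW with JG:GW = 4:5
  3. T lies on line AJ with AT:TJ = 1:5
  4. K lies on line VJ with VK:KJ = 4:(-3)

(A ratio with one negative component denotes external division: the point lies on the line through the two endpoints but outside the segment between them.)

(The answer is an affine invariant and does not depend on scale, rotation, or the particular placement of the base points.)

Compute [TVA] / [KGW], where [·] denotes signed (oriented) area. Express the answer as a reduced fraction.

Work in coordinates with V = (0, 0), J = (1, 0), W = (0, 1).
1. A is the centroid of triangle VJW ⇒ A = (1/3, 1/3)
2. G lies on line JW with JG:GW = 4:5 ⇒ G = (5/9, 4/9)
3. T lies on line AJ with AT:TJ = 1:5 ⇒ T = (4/9, 5/18)
4. K lies on line VJ with VK:KJ = 4:(-3) ⇒ K = (4, 0)
2·[TVA] = -1/18, 2·[KGW] = -5/3
[TVA]:[KGW] = -1/18:-5/3 = 1/30

[TVA]:[KGW] = 1/30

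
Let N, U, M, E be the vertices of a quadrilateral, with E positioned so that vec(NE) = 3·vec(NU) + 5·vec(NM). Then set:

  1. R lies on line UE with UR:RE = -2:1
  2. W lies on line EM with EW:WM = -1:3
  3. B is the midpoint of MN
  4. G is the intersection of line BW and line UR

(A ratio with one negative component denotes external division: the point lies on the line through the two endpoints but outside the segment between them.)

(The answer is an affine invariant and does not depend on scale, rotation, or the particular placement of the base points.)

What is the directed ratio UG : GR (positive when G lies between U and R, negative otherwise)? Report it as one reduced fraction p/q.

UG:GR = 35/41

Assign N = (0, 0), U = (1, 0), M = (0, 1), E = (3, 5) — the answer is frame-independent, so this choice is without loss of generality.
1. R lies on line UE with UR:RE = -2:1 ⇒ R = (5, 10)
2. W lies on line EM with EW:WM = -1:3 ⇒ W = (9/2, 7)
3. B is the midpoint of MN ⇒ B = (0, 1/2)
4. G is the intersection of line BW and line UR ⇒ G = (54/19, 175/38)
G = U + t·(R−U) with t = 35/76, so UG:GR = t:(1−t) = 35/76:41/76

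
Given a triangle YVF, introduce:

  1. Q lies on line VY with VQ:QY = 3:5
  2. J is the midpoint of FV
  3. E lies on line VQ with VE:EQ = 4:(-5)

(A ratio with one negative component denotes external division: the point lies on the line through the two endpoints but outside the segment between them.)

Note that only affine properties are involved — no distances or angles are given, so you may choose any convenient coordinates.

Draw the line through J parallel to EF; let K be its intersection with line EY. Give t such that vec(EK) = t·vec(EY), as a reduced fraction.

t = 3/10

Set Y = (0, 0), V = (1, 0), F = (0, 1); any affine frame gives the same invariant.
1. Q lies on line VY with VQ:QY = 3:5 ⇒ Q = (5/8, 0)
2. J is the midpoint of FV ⇒ J = (1/2, 1/2)
3. E lies on line VQ with VE:EQ = 4:(-5) ⇒ E = (5/2, 0)
through J parallel to EF: direction (-5/2, 1); meets EY at K = (7/4, 0)
K = E + t·(Y−E) with t = 3/10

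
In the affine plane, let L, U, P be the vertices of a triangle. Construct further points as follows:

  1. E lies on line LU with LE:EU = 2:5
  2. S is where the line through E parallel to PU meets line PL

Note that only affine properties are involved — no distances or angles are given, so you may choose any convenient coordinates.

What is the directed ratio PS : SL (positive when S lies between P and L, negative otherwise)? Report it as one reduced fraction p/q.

PS:SL = 5/2

Choose coordinates L = (0, 0), U = (1, 0), P = (0, 1).
1. E lies on line LU with LE:EU = 2:5 ⇒ E = (2/7, 0)
2. S is where the line through E parallel to PU meets line PL ⇒ S = (0, 2/7)
S = P + t·(L−P) with t = 5/7, so PS:SL = t:(1−t) = 5/7:2/7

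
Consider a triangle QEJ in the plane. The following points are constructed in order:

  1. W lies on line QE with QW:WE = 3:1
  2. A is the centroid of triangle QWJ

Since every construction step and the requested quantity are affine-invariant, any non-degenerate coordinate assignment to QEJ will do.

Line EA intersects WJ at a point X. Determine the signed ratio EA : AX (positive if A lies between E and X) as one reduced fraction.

EA:AX = -2

Assign Q = (0, 0), E = (1, 0), J = (0, 1) — the answer is frame-independent, so this choice is without loss of generality.
1. W lies on line QE with QW:WE = 3:1 ⇒ W = (3/4, 0)
2. A is the centroid of triangle QWJ ⇒ A = (1/4, 1/3)
line EA meets WJ at X = (5/8, 1/6)
A = E + t·(X−E) with t = 2, so EA:AX = 2:-1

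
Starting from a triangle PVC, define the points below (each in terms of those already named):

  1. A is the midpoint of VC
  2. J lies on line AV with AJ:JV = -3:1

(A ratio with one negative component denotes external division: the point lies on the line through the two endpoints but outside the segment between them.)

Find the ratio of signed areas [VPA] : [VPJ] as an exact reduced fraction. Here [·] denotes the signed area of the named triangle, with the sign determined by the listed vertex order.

[VPA]:[VPJ] = -2

Set P = (0, 0), V = (1, 0), C = (0, 1); any affine frame gives the same invariant.
1. A is the midpoint of VC ⇒ A = (1/2, 1/2)
2. J lies on line AV with AJ:JV = -3:1 ⇒ J = (5/4, -1/4)
2·[VPA] = -1/2, 2·[VPJ] = 1/4
[VPA]:[VPJ] = -1/2:1/4 = -2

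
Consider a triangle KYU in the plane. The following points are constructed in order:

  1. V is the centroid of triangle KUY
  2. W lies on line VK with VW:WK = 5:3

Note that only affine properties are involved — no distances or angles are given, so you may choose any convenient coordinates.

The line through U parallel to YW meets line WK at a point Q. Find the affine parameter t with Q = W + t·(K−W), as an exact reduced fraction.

Set K = (0, 0), Y = (1, 0), U = (0, 1); any affine frame gives the same invariant.
1. V is the centroid of triangle KUY ⇒ V = (1/3, 1/3)
2. W lies on line VK with VW:WK = 5:3 ⇒ W = (1/8, 1/8)
through U parallel to YW: direction (-7/8, 1/8); meets WK at Q = (7/8, 7/8)
Q = W + t·(K−W) with t = -6

t = -6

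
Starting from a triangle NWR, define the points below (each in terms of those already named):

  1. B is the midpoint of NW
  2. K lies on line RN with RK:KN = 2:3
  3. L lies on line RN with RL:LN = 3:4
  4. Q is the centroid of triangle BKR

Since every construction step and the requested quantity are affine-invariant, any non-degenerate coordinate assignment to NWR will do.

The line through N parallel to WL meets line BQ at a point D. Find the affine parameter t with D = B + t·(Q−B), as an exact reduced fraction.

t = -5/6

Assign N = (0, 0), W = (1, 0), R = (0, 1) — the answer is frame-independent, so this choice is without loss of generality.
1. B is the midpoint of NW ⇒ B = (1/2, 0)
2. K lies on line RN with RK:KN = 2:3 ⇒ K = (0, 3/5)
3. L lies on line RN with RL:LN = 3:4 ⇒ L = (0, 4/7)
4. Q is the centroid of triangle BKR ⇒ Q = (1/6, 8/15)
through N parallel to WL: direction (-1, 4/7); meets BQ at D = (7/9, -4/9)
D = B + t·(Q−B) with t = -5/6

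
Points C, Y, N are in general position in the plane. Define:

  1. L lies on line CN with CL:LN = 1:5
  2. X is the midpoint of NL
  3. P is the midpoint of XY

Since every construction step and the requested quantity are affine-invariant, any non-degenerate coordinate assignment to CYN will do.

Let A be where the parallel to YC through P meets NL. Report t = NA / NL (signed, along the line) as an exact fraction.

t = 17/20

Work in coordinates with C = (0, 0), Y = (1, 0), N = (0, 1).
1. L lies on line CN with CL:LN = 1:5 ⇒ L = (0, 1/6)
2. X is the midpoint of NL ⇒ X = (0, 7/12)
3. P is the midpoint of XY ⇒ P = (1/2, 7/24)
through P parallel to YC: direction (-1, 0); meets NL at A = (0, 7/24)
A = N + t·(L−N) with t = 17/20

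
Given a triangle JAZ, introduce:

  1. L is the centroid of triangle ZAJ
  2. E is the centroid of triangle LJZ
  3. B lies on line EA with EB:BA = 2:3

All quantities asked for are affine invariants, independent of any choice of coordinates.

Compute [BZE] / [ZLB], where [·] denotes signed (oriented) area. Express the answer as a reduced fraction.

Choose coordinates J = (0, 0), A = (1, 0), Z = (0, 1).
1. L is the centroid of triangle ZAJ ⇒ L = (1/3, 1/3)
2. E is the centroid of triangle LJZ ⇒ E = (1/9, 4/9)
3. B lies on line EA with EB:BA = 2:3 ⇒ B = (7/15, 4/15)
2·[BZE] = 8/45, 2·[ZLB] = 1/15
[BZE]:[ZLB] = 8/45:1/15 = 8/3

[BZE]:[ZLB] = 8/3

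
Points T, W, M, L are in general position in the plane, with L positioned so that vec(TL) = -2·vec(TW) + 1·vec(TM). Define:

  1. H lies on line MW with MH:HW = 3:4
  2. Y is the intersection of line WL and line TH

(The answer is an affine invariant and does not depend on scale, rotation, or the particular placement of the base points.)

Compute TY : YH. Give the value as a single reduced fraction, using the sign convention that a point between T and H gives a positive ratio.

Assign T = (0, 0), W = (1, 0), M = (0, 1), L = (-2, 1) — the answer is frame-independent, so this choice is without loss of generality.
1. H lies on line MW with MH:HW = 3:4 ⇒ H = (3/7, 4/7)
2. Y is the intersection of line WL and line TH ⇒ Y = (1/5, 4/15)
Y = T + t·(H−T) with t = 7/15, so TY:YH = t:(1−t) = 7/15:8/15

TY:YH = 7/8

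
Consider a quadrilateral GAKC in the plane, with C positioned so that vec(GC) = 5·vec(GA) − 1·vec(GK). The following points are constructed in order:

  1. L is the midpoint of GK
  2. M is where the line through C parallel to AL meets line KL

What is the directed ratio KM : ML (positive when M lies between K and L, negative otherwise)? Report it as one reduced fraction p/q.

Choose coordinates G = (0, 0), A = (1, 0), K = (0, 1), C = (5, -1).
1. L is the midpoint of GK ⇒ L = (0, 1/2)
2. M is where the line through C parallel to AL meets line KL ⇒ M = (0, 3/2)
M = K + t·(L−K) with t = -1, so KM:ML = t:(1−t) = -1:2

KM:ML = -1/2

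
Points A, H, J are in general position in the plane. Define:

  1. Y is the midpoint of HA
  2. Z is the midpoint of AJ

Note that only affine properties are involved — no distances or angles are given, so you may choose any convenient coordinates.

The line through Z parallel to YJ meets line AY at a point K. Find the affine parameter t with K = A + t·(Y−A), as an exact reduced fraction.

Work in coordinates with A = (0, 0), H = (1, 0), J = (0, 1).
1. Y is the midpoint of HA ⇒ Y = (1/2, 0)
2. Z is the midpoint of AJ ⇒ Z = (0, 1/2)
through Z parallel to YJ: direction (-1/2, 1); meets AY at K = (1/4, 0)
K = A + t·(Y−A) with t = 1/2

t = 1/2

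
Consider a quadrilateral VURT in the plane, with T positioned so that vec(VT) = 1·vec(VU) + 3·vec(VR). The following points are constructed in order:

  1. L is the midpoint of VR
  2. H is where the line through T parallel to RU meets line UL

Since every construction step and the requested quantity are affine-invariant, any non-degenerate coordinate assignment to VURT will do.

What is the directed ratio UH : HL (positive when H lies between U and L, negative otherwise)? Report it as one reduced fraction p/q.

Work in coordinates with V = (0, 0), U = (1, 0), R = (0, 1), T = (1, 3).
1. L is the midpoint of VR ⇒ L = (0, 1/2)
2. H is where the line through T parallel to RU meets line UL ⇒ H = (7, -3)
H = U + t·(L−U) with t = -6, so UH:HL = t:(1−t) = -6:7

UH:HL = -6/7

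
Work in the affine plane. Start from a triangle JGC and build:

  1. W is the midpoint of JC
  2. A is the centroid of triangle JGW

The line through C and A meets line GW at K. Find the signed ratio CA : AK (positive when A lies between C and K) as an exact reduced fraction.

Choose coordinates J = (0, 0), G = (1, 0), C = (0, 1).
1. W is the midpoint of JC ⇒ W = (0, 1/2)
2. A is the centroid of triangle JGW ⇒ A = (1/3, 1/6)
line CA meets GW at K = (1/4, 3/8)
A = C + t·(K−C) with t = 4/3, so CA:AK = 4/3:-1/3

CA:AK = -4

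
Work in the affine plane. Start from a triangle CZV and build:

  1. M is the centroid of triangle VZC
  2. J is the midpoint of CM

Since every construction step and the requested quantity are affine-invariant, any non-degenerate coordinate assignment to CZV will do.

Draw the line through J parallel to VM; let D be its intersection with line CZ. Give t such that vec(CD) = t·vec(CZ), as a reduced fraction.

Choose coordinates C = (0, 0), Z = (1, 0), V = (0, 1).
1. M is the centroid of triangle VZC ⇒ M = (1/3, 1/3)
2. J is the midpoint of CM ⇒ J = (1/6, 1/6)
through J parallel to VM: direction (1/3, -2/3); meets CZ at D = (1/4, 0)
D = C + t·(Z−C) with t = 1/4

t = 1/4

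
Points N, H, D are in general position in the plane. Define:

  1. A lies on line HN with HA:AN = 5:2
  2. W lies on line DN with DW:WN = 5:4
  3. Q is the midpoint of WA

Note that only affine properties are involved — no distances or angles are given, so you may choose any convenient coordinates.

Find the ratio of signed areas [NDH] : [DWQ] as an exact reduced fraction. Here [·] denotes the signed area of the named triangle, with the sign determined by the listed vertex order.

Set N = (0, 0), H = (1, 0), D = (0, 1); any affine frame gives the same invariant.
1. A lies on line HN with HA:AN = 5:2 ⇒ A = (2/7, 0)
2. W lies on line DN with DW:WN = 5:4 ⇒ W = (0, 4/9)
3. Q is the midpoint of WA ⇒ Q = (1/7, 2/9)
2·[NDH] = -1, 2·[DWQ] = 5/63
[NDH]:[DWQ] = -1:5/63 = -63/5

[NDH]:[DWQ] = -63/5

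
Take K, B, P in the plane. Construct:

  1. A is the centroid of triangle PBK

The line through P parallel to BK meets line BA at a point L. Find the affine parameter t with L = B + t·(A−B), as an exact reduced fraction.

t = 3

Work in coordinates with K = (0, 0), B = (1, 0), P = (0, 1).
1. A is the centroid of triangle PBK ⇒ A = (1/3, 1/3)
through P parallel to BK: direction (-1, 0); meets BA at L = (-1, 1)
L = B + t·(A−B) with t = 3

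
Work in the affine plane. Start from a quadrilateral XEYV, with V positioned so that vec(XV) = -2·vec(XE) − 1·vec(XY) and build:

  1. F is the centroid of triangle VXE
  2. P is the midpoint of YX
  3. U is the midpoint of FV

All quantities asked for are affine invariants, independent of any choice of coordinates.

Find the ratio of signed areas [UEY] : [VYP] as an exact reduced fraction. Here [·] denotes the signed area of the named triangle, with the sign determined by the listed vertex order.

[UEY]:[VYP] = -17/6

Set X = (0, 0), E = (1, 0), Y = (0, 1), V = (-2, -1); any affine frame gives the same invariant.
1. F is the centroid of triangle VXE ⇒ F = (-1/3, -1/3)
2. P is the midpoint of YX ⇒ P = (0, 1/2)
3. U is the midpoint of FV ⇒ U = (-7/6, -2/3)
2·[UEY] = 17/6, 2·[VYP] = -1
[UEY]:[VYP] = 17/6:-1 = -17/6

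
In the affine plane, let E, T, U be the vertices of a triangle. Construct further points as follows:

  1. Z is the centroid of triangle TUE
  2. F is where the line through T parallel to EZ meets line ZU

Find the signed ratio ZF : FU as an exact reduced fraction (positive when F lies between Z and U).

ZF:FU = -1/2

Set E = (0, 0), T = (1, 0), U = (0, 1); any affine frame gives the same invariant.
1. Z is the centroid of triangle TUE ⇒ Z = (1/3, 1/3)
2. F is where the line through T parallel to EZ meets line ZU ⇒ F = (2/3, -1/3)
F = Z + t·(U−Z) with t = -1, so ZF:FU = t:(1−t) = -1:2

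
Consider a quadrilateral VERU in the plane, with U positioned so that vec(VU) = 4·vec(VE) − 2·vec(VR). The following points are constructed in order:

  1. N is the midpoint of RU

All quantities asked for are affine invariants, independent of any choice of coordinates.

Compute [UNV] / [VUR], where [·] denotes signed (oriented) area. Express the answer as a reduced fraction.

[UNV]:[VUR] = 1/2

Choose coordinates V = (0, 0), E = (1, 0), R = (0, 1), U = (4, -2).
1. N is the midpoint of RU ⇒ N = (2, -1/2)
2·[UNV] = 2, 2·[VUR] = 4
[UNV]:[VUR] = 2:4 = 1/2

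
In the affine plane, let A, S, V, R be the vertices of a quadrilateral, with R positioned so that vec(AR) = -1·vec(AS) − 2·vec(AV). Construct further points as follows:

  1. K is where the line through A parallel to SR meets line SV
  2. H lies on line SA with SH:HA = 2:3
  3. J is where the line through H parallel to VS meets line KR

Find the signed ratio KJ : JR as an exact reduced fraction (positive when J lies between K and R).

KJ:JR = 1/9

Choose coordinates A = (0, 0), S = (1, 0), V = (0, 1), R = (-1, -2).
1. K is where the line through A parallel to SR meets line SV ⇒ K = (1/2, 1/2)
2. H lies on line SA with SH:HA = 2:3 ⇒ H = (3/5, 0)
3. J is where the line through H parallel to VS meets line KR ⇒ J = (7/20, 1/4)
J = K + t·(R−K) with t = 1/10, so KJ:JR = t:(1−t) = 1/10:9/10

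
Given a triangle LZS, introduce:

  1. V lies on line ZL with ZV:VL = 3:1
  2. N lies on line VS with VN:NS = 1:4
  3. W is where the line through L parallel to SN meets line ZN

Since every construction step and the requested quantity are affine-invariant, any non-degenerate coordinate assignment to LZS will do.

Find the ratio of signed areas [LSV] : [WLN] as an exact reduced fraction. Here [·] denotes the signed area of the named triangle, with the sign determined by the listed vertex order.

Assign L = (0, 0), Z = (1, 0), S = (0, 1) — the answer is frame-independent, so this choice is without loss of generality.
1. V lies on line ZL with ZV:VL = 3:1 ⇒ V = (1/4, 0)
2. N lies on line VS with VN:NS = 1:4 ⇒ N = (1/5, 1/5)
3. W is where the line through L parallel to SN meets line ZN ⇒ W = (-1/15, 4/15)
2·[LSV] = -1/4, 2·[WLN] = 1/15
[LSV]:[WLN] = -1/4:1/15 = -15/4

[LSV]:[WLN] = -15/4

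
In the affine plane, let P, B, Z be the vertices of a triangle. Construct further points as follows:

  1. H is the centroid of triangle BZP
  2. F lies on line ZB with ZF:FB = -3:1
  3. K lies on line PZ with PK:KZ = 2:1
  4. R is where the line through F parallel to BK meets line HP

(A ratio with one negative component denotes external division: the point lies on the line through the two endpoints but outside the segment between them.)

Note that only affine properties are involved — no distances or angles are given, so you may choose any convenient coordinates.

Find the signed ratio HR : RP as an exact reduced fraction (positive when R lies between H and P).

Work in coordinates with P = (0, 0), B = (1, 0), Z = (0, 1).
1. H is the centroid of triangle BZP ⇒ H = (1/3, 1/3)
2. F lies on line ZB with ZF:FB = -3:1 ⇒ F = (3/2, -1/2)
3. K lies on line PZ with PK:KZ = 2:1 ⇒ K = (0, 2/3)
4. R is where the line through F parallel to BK meets line HP ⇒ R = (3/10, 3/10)
R = H + t·(P−H) with t = 1/10, so HR:RP = t:(1−t) = 1/10:9/10

HR:RP = 1/9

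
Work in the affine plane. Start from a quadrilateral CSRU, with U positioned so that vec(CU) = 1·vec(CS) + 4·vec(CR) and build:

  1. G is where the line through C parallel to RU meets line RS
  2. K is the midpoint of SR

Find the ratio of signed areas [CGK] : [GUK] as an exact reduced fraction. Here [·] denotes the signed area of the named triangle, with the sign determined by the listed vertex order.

[CGK]:[GUK] = 1/4

Set C = (0, 0), S = (1, 0), R = (0, 1), U = (1, 4); any affine frame gives the same invariant.
1. G is where the line through C parallel to RU meets line RS ⇒ G = (1/4, 3/4)
2. K is the midpoint of SR ⇒ K = (1/2, 1/2)
2·[CGK] = -1/4, 2·[GUK] = -1
[CGK]:[GUK] = -1/4:-1 = 1/4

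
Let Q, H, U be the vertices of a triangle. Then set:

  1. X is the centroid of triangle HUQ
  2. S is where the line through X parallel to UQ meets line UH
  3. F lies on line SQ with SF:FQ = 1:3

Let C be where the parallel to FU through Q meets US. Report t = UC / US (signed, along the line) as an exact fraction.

Set Q = (0, 0), H = (1, 0), U = (0, 1); any affine frame gives the same invariant.
1. X is the centroid of triangle HUQ ⇒ X = (1/3, 1/3)
2. S is where the line through X parallel to UQ meets line UH ⇒ S = (1/3, 2/3)
3. F lies on line SQ with SF:FQ = 1:3 ⇒ F = (1/4, 1/2)
through Q parallel to FU: direction (-1/4, 1/2); meets US at C = (-1, 2)
C = U + t·(S−U) with t = -3

t = -3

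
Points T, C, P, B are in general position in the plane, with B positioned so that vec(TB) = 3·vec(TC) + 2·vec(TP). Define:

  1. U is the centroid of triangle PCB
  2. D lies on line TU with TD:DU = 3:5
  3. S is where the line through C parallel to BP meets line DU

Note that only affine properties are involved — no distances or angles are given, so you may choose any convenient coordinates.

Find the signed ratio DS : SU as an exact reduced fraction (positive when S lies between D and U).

DS:SU = -39/64

Work in coordinates with T = (0, 0), C = (1, 0), P = (0, 1), B = (3, 2).
1. U is the centroid of triangle PCB ⇒ U = (4/3, 1)
2. D lies on line TU with TD:DU = 3:5 ⇒ D = (1/2, 3/8)
3. S is where the line through C parallel to BP meets line DU ⇒ S = (-4/5, -3/5)
S = D + t·(U−D) with t = -39/25, so DS:SU = t:(1−t) = -39/25:64/25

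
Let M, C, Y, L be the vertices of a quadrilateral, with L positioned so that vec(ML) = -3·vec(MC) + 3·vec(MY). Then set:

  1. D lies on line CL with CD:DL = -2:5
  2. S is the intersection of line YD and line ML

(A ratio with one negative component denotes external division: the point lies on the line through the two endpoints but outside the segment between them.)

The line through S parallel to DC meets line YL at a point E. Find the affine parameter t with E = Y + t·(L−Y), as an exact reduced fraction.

Work in coordinates with M = (0, 0), C = (1, 0), Y = (0, 1), L = (-3, 3).
1. D lies on line CL with CD:DL = -2:5 ⇒ D = (11/3, -2)
2. S is the intersection of line YD and line ML ⇒ S = (-11/2, 11/2)
through S parallel to DC: direction (-8/3, 2); meets YL at E = (9/2, -2)
E = Y + t·(L−Y) with t = -3/2

t = -3/2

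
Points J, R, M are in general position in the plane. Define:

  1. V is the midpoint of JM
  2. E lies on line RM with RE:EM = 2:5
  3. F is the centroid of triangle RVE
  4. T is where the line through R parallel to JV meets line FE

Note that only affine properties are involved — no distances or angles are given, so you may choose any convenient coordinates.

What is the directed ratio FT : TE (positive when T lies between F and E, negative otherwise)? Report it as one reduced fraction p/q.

Assign J = (0, 0), R = (1, 0), M = (0, 1) — the answer is frame-independent, so this choice is without loss of generality.
1. V is the midpoint of JM ⇒ V = (0, 1/2)
2. E lies on line RM with RE:EM = 2:5 ⇒ E = (5/7, 2/7)
3. F is the centroid of triangle RVE ⇒ F = (4/7, 11/42)
4. T is where the line through R parallel to JV meets line FE ⇒ T = (1, 1/3)
T = F + t·(E−F) with t = 3, so FT:TE = t:(1−t) = 3:-2

FT:TE = -3/2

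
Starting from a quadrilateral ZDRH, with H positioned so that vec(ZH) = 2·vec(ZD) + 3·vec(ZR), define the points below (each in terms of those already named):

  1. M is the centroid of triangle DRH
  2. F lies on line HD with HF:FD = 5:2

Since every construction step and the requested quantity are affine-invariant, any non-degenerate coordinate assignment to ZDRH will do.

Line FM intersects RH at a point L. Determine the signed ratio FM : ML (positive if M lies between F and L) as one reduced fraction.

Set Z = (0, 0), D = (1, 0), R = (0, 1), H = (2, 3); any affine frame gives the same invariant.
1. M is the centroid of triangle DRH ⇒ M = (1, 4/3)
2. F lies on line HD with HF:FD = 5:2 ⇒ F = (9/7, 6/7)
line FM meets RH at L = (3/4, 7/4)
M = F + t·(L−F) with t = 8/15, so FM:ML = 8/15:7/15

FM:ML = 8/7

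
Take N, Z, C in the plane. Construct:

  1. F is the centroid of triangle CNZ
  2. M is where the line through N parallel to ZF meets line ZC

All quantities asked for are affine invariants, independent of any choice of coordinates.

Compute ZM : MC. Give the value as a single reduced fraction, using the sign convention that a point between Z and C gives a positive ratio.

ZM:MC = -1/2

Work in coordinates with N = (0, 0), Z = (1, 0), C = (0, 1).
1. F is the centroid of triangle CNZ ⇒ F = (1/3, 1/3)
2. M is where the line through N parallel to ZF meets line ZC ⇒ M = (2, -1)
M = Z + t·(C−Z) with t = -1, so ZM:MC = t:(1−t) = -1:2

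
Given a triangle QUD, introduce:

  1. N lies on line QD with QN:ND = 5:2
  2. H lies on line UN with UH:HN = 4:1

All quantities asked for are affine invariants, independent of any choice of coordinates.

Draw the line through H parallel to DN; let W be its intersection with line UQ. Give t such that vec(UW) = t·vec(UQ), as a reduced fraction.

t = 4/5

Work in coordinates with Q = (0, 0), U = (1, 0), D = (0, 1).
1. N lies on line QD with QN:ND = 5:2 ⇒ N = (0, 5/7)
2. H lies on line UN with UH:HN = 4:1 ⇒ H = (1/5, 4/7)
through H parallel to DN: direction (0, -2/7); meets UQ at W = (1/5, 0)
W = U + t·(Q−U) with t = 4/5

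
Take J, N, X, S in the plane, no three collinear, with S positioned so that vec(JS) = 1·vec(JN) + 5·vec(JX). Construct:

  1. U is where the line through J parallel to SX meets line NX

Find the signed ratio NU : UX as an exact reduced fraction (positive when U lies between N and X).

NU:UX = 4

Work in coordinates with J = (0, 0), N = (1, 0), X = (0, 1), S = (1, 5).
1. U is where the line through J parallel to SX meets line NX ⇒ U = (1/5, 4/5)
U = N + t·(X−N) with t = 4/5, so NU:UX = t:(1−t) = 4/5:1/5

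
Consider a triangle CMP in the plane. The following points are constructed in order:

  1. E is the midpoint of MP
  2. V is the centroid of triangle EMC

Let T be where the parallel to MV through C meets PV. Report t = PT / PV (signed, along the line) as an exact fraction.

t = 3/2

Choose coordinates C = (0, 0), M = (1, 0), P = (0, 1).
1. E is the midpoint of MP ⇒ E = (1/2, 1/2)
2. V is the centroid of triangle EMC ⇒ V = (1/2, 1/6)
through C parallel to MV: direction (-1/2, 1/6); meets PV at T = (3/4, -1/4)
T = P + t·(V−P) with t = 3/2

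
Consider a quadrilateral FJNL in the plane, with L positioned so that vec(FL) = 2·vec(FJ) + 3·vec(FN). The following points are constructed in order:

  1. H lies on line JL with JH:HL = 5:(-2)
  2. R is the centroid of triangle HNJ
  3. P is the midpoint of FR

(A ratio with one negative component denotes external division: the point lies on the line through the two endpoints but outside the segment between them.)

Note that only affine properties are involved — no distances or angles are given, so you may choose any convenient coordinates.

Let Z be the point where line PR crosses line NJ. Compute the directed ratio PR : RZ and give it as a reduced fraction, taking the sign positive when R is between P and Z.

PR:RZ = -29/40

Assign F = (0, 0), J = (1, 0), N = (0, 1), L = (2, 3) — the answer is frame-independent, so this choice is without loss of generality.
1. H lies on line JL with JH:HL = 5:(-2) ⇒ H = (8/3, 5)
2. R is the centroid of triangle HNJ ⇒ R = (11/9, 2)
3. P is the midpoint of FR ⇒ P = (11/18, 1)
line PR meets NJ at Z = (11/29, 18/29)
R = P + t·(Z−P) with t = -29/11, so PR:RZ = -29/11:40/11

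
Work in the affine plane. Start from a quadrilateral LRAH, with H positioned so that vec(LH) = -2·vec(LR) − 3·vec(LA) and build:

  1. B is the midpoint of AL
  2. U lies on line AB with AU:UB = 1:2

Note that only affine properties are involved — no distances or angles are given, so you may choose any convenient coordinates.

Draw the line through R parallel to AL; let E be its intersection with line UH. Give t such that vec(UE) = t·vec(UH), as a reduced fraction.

t = -1/2

Set L = (0, 0), R = (1, 0), A = (0, 1), H = (-2, -3); any affine frame gives the same invariant.
1. B is the midpoint of AL ⇒ B = (0, 1/2)
2. U lies on line AB with AU:UB = 1:2 ⇒ U = (0, 5/6)
through R parallel to AL: direction (0, -1); meets UH at E = (1, 11/4)
E = U + t·(H−U) with t = -1/2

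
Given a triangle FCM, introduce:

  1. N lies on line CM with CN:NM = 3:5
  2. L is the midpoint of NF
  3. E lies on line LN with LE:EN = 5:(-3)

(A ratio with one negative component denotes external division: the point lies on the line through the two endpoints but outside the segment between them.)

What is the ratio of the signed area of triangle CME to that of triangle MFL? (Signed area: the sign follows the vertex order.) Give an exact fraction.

Set F = (0, 0), C = (1, 0), M = (0, 1); any affine frame gives the same invariant.
1. N lies on line CM with CN:NM = 3:5 ⇒ N = (5/8, 3/8)
2. L is the midpoint of NF ⇒ L = (5/16, 3/16)
3. E lies on line LN with LE:EN = 5:(-3) ⇒ E = (35/32, 21/32)
2·[CME] = -3/4, 2·[MFL] = 5/16
[CME]:[MFL] = -3/4:5/16 = -12/5

[CME]:[MFL] = -12/5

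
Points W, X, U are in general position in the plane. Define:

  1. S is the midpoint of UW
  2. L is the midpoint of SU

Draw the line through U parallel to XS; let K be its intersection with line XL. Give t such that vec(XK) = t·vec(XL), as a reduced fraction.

Work in coordinates with W = (0, 0), X = (1, 0), U = (0, 1).
1. S is the midpoint of UW ⇒ S = (0, 1/2)
2. L is the midpoint of SU ⇒ L = (0, 3/4)
through U parallel to XS: direction (-1, 1/2); meets XL at K = (-1, 3/2)
K = X + t·(L−X) with t = 2

t = 2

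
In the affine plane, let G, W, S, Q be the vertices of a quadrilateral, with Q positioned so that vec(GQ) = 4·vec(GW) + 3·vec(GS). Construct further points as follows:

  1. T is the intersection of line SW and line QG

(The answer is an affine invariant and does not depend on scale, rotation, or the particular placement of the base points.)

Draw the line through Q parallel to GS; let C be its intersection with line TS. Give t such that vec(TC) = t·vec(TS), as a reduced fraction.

t = -6

Set G = (0, 0), W = (1, 0), S = (0, 1), Q = (4, 3); any affine frame gives the same invariant.
1. T is the intersection of line SW and line QG ⇒ T = (4/7, 3/7)
through Q parallel to GS: direction (0, 1); meets TS at C = (4, -3)
C = T + t·(S−T) with t = -6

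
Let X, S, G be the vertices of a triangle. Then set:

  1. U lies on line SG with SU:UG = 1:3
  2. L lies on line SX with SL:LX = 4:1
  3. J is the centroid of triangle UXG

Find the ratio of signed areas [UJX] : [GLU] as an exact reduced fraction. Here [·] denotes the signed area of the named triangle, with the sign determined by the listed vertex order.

Assign X = (0, 0), S = (1, 0), G = (0, 1) — the answer is frame-independent, so this choice is without loss of generality.
1. U lies on line SG with SU:UG = 1:3 ⇒ U = (3/4, 1/4)
2. L lies on line SX with SL:LX = 4:1 ⇒ L = (1/5, 0)
3. J is the centroid of triangle UXG ⇒ J = (1/4, 5/12)
2·[UJX] = 1/4, 2·[GLU] = 3/5
[UJX]:[GLU] = 1/4:3/5 = 5/12

[UJX]:[GLU] = 5/12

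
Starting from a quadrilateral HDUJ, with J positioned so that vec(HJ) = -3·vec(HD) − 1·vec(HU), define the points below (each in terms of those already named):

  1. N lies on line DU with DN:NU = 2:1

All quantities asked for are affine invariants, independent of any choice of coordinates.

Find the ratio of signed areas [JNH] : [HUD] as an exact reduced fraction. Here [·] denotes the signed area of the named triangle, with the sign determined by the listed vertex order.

Assign H = (0, 0), D = (1, 0), U = (0, 1), J = (-3, -1) — the answer is frame-independent, so this choice is without loss of generality.
1. N lies on line DU with DN:NU = 2:1 ⇒ N = (1/3, 2/3)
2·[JNH] = -5/3, 2·[HUD] = -1
[JNH]:[HUD] = -5/3:-1 = 5/3

[JNH]:[HUD] = 5/3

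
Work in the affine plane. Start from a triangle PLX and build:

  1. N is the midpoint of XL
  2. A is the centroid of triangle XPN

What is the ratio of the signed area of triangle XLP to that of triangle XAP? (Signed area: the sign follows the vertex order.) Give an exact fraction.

Choose coordinates P = (0, 0), L = (1, 0), X = (0, 1).
1. N is the midpoint of XL ⇒ N = (1/2, 1/2)
2. A is the centroid of triangle XPN ⇒ A = (1/6, 1/2)
2·[XLP] = -1, 2·[XAP] = -1/6
[XLP]:[XAP] = -1:-1/6 = 6

[XLP]:[XAP] = 6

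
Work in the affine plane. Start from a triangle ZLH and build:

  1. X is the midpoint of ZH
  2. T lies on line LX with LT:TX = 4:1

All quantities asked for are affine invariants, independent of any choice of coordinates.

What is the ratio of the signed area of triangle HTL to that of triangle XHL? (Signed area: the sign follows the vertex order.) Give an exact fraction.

[HTL]:[XHL] = -4/5

Set Z = (0, 0), L = (1, 0), H = (0, 1); any affine frame gives the same invariant.
1. X is the midpoint of ZH ⇒ X = (0, 1/2)
2. T lies on line LX with LT:TX = 4:1 ⇒ T = (1/5, 2/5)
2·[HTL] = 2/5, 2·[XHL] = -1/2
[HTL]:[XHL] = 2/5:-1/2 = -4/5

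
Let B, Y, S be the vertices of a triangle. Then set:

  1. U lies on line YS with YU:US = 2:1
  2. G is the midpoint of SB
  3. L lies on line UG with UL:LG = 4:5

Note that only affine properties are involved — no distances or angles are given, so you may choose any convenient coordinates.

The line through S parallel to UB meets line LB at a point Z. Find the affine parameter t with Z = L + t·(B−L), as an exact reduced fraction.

Choose coordinates B = (0, 0), Y = (1, 0), S = (0, 1).
1. U lies on line YS with YU:US = 2:1 ⇒ U = (1/3, 2/3)
2. G is the midpoint of SB ⇒ G = (0, 1/2)
3. L lies on line UG with UL:LG = 4:5 ⇒ L = (5/27, 16/27)
through S parallel to UB: direction (-1/3, -2/3); meets LB at Z = (5/6, 8/3)
Z = L + t·(B−L) with t = -7/2

t = -7/2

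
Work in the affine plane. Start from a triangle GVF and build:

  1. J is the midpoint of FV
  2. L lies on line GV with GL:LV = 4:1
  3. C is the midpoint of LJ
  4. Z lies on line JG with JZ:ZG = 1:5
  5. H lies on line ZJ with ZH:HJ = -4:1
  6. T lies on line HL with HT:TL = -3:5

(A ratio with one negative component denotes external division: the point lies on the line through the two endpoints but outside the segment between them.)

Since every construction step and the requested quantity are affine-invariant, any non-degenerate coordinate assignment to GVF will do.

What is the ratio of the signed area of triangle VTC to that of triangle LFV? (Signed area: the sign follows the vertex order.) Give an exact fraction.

[VTC]:[LFV] = -29/24

Set G = (0, 0), V = (1, 0), F = (0, 1); any affine frame gives the same invariant.
1. J is the midpoint of FV ⇒ J = (1/2, 1/2)
2. L lies on line GV with GL:LV = 4:1 ⇒ L = (4/5, 0)
3. C is the midpoint of LJ ⇒ C = (13/20, 1/4)
4. Z lies on line JG with JZ:ZG = 1:5 ⇒ Z = (5/12, 5/12)
5. H lies on line ZJ with ZH:HJ = -4:1 ⇒ H = (19/36, 19/36)
6. T lies on line HL with HT:TL = -3:5 ⇒ T = (43/360, 95/72)
2·[VTC] = 29/120, 2·[LFV] = -1/5
[VTC]:[LFV] = 29/120:-1/5 = -29/24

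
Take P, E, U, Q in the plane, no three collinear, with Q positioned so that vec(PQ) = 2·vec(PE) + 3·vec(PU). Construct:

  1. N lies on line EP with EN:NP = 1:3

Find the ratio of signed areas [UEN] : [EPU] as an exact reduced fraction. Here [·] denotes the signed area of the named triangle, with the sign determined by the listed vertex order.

[UEN]:[EPU] = 1/4

Work in coordinates with P = (0, 0), E = (1, 0), U = (0, 1), Q = (2, 3).
1. N lies on line EP with EN:NP = 1:3 ⇒ N = (3/4, 0)
2·[UEN] = -1/4, 2·[EPU] = -1
[UEN]:[EPU] = -1/4:-1 = 1/4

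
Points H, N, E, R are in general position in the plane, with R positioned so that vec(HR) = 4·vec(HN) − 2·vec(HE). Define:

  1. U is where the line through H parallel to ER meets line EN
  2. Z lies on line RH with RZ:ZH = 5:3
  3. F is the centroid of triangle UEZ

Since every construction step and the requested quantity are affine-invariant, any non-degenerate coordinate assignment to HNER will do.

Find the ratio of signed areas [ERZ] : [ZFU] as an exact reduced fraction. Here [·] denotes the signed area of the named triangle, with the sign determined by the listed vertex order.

Set H = (0, 0), N = (1, 0), E = (0, 1), R = (4, -2); any affine frame gives the same invariant.
1. U is where the line through H parallel to ER meets line EN ⇒ U = (4, -3)
2. Z lies on line RH with RZ:ZH = 5:3 ⇒ Z = (3/2, -3/4)
3. F is the centroid of triangle UEZ ⇒ F = (11/6, -11/12)
2·[ERZ] = -5/2, 2·[ZFU] = -1/3
[ERZ]:[ZFU] = -5/2:-1/3 = 15/2

[ERZ]:[ZFU] = 15/2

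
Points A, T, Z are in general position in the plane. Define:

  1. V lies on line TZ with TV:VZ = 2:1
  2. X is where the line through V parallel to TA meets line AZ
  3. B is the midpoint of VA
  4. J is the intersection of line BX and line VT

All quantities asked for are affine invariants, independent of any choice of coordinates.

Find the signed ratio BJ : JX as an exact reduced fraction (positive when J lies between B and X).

Choose coordinates A = (0, 0), T = (1, 0), Z = (0, 1).
1. V lies on line TZ with TV:VZ = 2:1 ⇒ V = (1/3, 2/3)
2. X is where the line through V parallel to TA meets line AZ ⇒ X = (0, 2/3)
3. B is the midpoint of VA ⇒ B = (1/6, 1/3)
4. J is the intersection of line BX and line VT ⇒ J = (-1/3, 4/3)
J = B + t·(X−B) with t = 3, so BJ:JX = t:(1−t) = 3:-2

BJ:JX = -3/2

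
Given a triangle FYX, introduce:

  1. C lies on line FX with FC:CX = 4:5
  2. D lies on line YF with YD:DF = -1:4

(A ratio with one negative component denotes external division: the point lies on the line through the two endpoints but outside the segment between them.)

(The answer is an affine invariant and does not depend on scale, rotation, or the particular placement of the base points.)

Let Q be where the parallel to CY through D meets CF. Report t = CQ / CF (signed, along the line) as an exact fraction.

t = -1/3

Set F = (0, 0), Y = (1, 0), X = (0, 1); any affine frame gives the same invariant.
1. C lies on line FX with FC:CX = 4:5 ⇒ C = (0, 4/9)
2. D lies on line YF with YD:DF = -1:4 ⇒ D = (4/3, 0)
through D parallel to CY: direction (1, -4/9); meets CF at Q = (0, 16/27)
Q = C + t·(F−C) with t = -1/3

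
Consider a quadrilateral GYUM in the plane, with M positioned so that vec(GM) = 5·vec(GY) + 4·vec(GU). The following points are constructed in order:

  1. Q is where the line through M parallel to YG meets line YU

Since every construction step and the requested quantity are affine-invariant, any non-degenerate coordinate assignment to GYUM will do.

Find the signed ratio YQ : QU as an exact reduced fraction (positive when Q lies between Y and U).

YQ:QU = -4/3

Set G = (0, 0), Y = (1, 0), U = (0, 1), M = (5, 4); any affine frame gives the same invariant.
1. Q is where the line through M parallel to YG meets line YU ⇒ Q = (-3, 4)
Q = Y + t·(U−Y) with t = 4, so YQ:QU = t:(1−t) = 4:-3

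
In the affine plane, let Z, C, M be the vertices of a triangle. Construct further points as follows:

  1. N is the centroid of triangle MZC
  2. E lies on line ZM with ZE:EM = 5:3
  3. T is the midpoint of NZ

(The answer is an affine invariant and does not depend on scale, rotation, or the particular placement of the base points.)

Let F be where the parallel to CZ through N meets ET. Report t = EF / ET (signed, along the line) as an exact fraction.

Work in coordinates with Z = (0, 0), C = (1, 0), M = (0, 1).
1. N is the centroid of triangle MZC ⇒ N = (1/3, 1/3)
2. E lies on line ZM with ZE:EM = 5:3 ⇒ E = (0, 5/8)
3. T is the midpoint of NZ ⇒ T = (1/6, 1/6)
through N parallel to CZ: direction (-1, 0); meets ET at F = (7/66, 1/3)
F = E + t·(T−E) with t = 7/11

t = 7/11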